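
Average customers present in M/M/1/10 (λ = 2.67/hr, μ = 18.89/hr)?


ρ = 2.67/18.89 = 0.1413
L = ρ[1 − (K+1)ρ^K + Kρ^(K+1)] / [(1−ρ)(1−ρ^(K+1))]
Numerator: 0.1413·(1 − 11·0.000000003183 + 10·4.499e-10) = 0.141345
Denominator: (0.8587)·(1.000000) = 0.858655
L = 0.141345/0.858655 = 0.1646

Final: 0.1646


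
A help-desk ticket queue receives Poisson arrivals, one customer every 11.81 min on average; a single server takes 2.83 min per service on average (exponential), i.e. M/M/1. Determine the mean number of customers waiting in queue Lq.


λ = 60/11.81 = 5.0804 /hr
μ = 60/2.83 = 21.2014 /hr
ρ = λ/μ = 5.0804/21.2014 = 0.2396
Lq = ρ²/(1−ρ) = 0.05742/0.7604 = 0.07552

Final: 0.07552


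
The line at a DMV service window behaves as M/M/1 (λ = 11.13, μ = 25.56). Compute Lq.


ρ = 11.13/25.56 = 0.4354
Lq = ρ²/(1−ρ) = 0.1896/0.5646 = 0.3359

Final: 0.3359


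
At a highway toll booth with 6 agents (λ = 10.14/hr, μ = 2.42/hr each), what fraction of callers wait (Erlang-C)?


a = λ/μ = 4.1901; ρ = a/6 = 0.6983
P₀ = 0.013377 (from M/M/c formula)
C(c,a) = [a^c/(c!(1−ρ))]·P₀ = [5411.72269/(720·0.3017)]·0.013377
= 24.91699·0.013377 = 0.333326

Final: 0.333326


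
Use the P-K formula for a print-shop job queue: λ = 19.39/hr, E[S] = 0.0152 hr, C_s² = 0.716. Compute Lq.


ρ = λ·E[S] = 19.39·0.0152 = 0.2947
Lq = ρ²(1+C_s²)/(2(1−ρ)) = 0.08686·(1+0.716)/(2·0.7053)
= 0.08686·1.7160/1.4105 = 0.10568

Final: 0.10568


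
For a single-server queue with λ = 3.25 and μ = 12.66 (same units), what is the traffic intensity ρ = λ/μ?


ρ = λ/μ = 3.25/12.66 = 0.2567

Final: 0.2567


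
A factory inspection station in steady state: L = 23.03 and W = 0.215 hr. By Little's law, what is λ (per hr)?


λ = L/W = 23.03/0.215 = 107.1163 /hr

Final: 107.1163 /hr


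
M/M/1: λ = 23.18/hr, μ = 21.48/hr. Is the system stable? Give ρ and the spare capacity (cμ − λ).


Total capacity cμ = 1·21.48 = 21.48/hr
ρ = λ/(cμ) = 23.18/21.48 = 1.0791
Stable ⇔ ρ < 1: NO
Spare capacity = cμ − λ = 21.48 − 23.18 = -1.70/hr

Final: ρ = 1.0791; unstable; margin = -1.70/hr


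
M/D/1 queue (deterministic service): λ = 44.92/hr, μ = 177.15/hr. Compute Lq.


ρ = 44.92/177.15 = 0.2536
M/D/1: Lq = ρ²/(2(1−ρ)) = 0.06430/(2·0.7464) = 0.04307

Final: 0.04307


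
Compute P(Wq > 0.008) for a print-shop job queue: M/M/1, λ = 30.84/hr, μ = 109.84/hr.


ρ = 30.84/109.84 = 0.2808
P(Wq > t) = ρ·e^{−(μ−λ)t} = 0.2808·e^{−0.6320}
= 0.2808·0.531528 = 0.149238

Final: 0.149238


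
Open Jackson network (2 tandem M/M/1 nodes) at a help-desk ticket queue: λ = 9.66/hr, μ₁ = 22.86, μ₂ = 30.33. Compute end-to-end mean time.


Each node sees arrival rate λ = 9.66/hr (tandem ⇒ throughput preserved).
W₁ = 1/(μ₁−λ) = 1/(22.86−9.66) = 0.07576 hr
W₂ = 1/(μ₂−λ) = 1/(30.33−9.66) = 0.04838 hr
W_total = W₁ + W₂ = 0.07576 + 0.04838 = 0.12414 hr

Final: 0.12414 hr


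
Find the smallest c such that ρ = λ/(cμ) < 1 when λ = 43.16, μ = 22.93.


Stability requires cμ > λ ⇔ c > λ/μ.
λ/μ = 43.16/22.93 = 1.8823
Minimum integer c = ⌊1.8823⌋ + 1 = 2
Check: 2·22.93 = 45.86 > 43.16, while 1·22.93 = 22.93 ≤ 43.16

Final: 2 servers


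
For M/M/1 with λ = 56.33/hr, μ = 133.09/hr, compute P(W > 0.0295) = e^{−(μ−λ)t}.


W ~ Exponential(μ−λ) for M/M/1.
μ − λ = 133.09 − 56.33 = 76.7600
P(W > t) = e^{−(μ−λ)t} = e^{−2.2644} = 0.103890

Final: 0.103890


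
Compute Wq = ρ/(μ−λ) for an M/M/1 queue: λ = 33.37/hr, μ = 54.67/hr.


ρ = 33.37/54.67 = 0.6104
Wq = ρ/(μ−λ) = 0.6104/(54.67 − 33.37) = 0.6104/21.30 = 0.02866 hr

Final: 0.02866 hr


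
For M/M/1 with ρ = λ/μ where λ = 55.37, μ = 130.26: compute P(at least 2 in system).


ρ = 55.37/130.26 = 0.4251
P(N ≥ n) = ρ^n = 0.4251^2 = 0.180687

Final: 0.180687


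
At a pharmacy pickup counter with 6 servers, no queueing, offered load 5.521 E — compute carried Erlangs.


B(6,5.521) = 0.230559 (Erlang-B)
Carried load = a(1 − B) = 5.521·(1 − 0.230559) = 5.521·0.769441 = 4.2481 E

Final: 4.2481 Erlangs


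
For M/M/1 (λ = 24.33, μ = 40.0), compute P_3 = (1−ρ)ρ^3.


ρ = 24.33/40.0 = 0.6082
P_n = (1−ρ)·ρ^n = (1 − 0.6082)·0.6082^3 = 0.3918·0.225033 = 0.088157

Final: 0.088157


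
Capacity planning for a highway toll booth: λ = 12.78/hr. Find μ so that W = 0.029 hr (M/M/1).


W = 1/(μ−λ) ⇒ μ − λ = 1/W = 1/0.029 = 34.4828
μ = λ + 1/W = 12.78 + 34.4828 = 47.2628 per hr

Final: 47.2628 /hr


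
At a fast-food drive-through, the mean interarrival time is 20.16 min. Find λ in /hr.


λ = 1/(interarrival time) in consistent units.
1 hour = 60 min, so λ = 60/20.16 = 2.9762 per hour

Final: 2.9762 /hr


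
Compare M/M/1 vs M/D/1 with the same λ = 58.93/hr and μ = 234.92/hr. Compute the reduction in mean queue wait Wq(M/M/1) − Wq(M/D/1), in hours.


ρ = 58.93/234.92 = 0.2509
Wq(M/M/1) = ρ/(μ−λ) = 0.2509/175.99 = 0.001425 hr
Wq(M/D/1) = ρ/(2(μ−λ)) = 0.0007127 hr
Savings = 0.001425 − 0.0007127 = 0.0007127 hr

Final: 0.0007127 hr


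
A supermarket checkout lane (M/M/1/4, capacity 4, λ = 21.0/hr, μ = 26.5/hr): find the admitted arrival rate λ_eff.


ρ = 0.7925; P_K = (1−ρ)ρ^4/(1−ρ^5) = 0.119054
λ_eff = λ(1 − P_K) = 21.0·(1 − 0.119054) = 21.0·0.880946 = 18.4999 /hr

Final: 18.4999 /hr


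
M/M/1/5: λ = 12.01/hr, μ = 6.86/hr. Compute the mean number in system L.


ρ = 12.01/6.86 = 1.7507
L = ρ[1 − (K+1)ρ^K + Kρ^(K+1)] / [(1−ρ)(1−ρ^(K+1))]
Numerator: 1.7507·(1 − 6·16.447294 + 5·28.794753) = 81.041235
Denominator: (-0.7507)·(-27.794753) = 20.866323
L = 81.041235/20.866323 = 3.8838

Final: 3.8838


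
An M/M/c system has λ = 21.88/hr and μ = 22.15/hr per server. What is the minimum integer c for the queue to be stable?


Stability requires cμ > λ ⇔ c > λ/μ.
λ/μ = 21.88/22.15 = 0.9878
Minimum integer c = ⌊0.9878⌋ + 1 = 1
Check: 1·22.15 = 22.15 > 21.88, while 0·22.15 = 0.00 ≤ 21.88

Final: 1 servers


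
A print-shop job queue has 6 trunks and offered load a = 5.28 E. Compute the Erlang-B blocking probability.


B(c,a) = (a^c/c!) / Σ_{k=0}^{c} a^k/k!
a^6/6! = 30.093385
Σ terms (k=0..6): 1.00000 + 5.28000 + 13.93920 + 24.53299 + 32.38355 + 34.19703 + 30.09338 = 141.426154
B = 30.093385/141.426154 = 0.212785

Final: 0.212785


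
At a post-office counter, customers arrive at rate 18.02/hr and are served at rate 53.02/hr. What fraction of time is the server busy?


ρ = λ/μ = 18.02/53.02 = 0.3399

Final: 0.3399


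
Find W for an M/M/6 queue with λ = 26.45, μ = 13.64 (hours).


a = 1.9391; ρ = 0.3232; P₀ = 0.143650
Lq = P₀·a^c·ρ/(c!(1−ρ)²) = 0.007485
Wq = Lq/λ = 0.007485/26.45 = 0.0002830 hr
W = Wq + 1/μ = 0.0002830 + 0.07331 = 0.07360 hr

Final: 0.07360 hr


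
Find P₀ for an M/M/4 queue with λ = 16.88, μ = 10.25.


a = λ/μ = 16.88/10.25 = 1.6468; ρ = a/c = 0.4117
Σ_{k=0}^{3} a^k/k! (terms k=0..3) = 1.00000 + 1.64683 + 1.35602 + 0.74438 = 4.74723
Tail: a^4/(4!(1−ρ)) = 7.35520/(24·0.5883) = 0.52094
P₀ = 1/(4.74723 + 0.52094) = 1/5.26817 = 0.189819

Final: 0.189819


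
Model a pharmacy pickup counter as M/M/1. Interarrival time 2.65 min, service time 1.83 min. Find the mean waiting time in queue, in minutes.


λ = 60/2.65 = 22.6415 /hr
μ = 60/1.83 = 32.7869 /hr
ρ = λ/μ = 22.6415/32.7869 = 0.6906
Wq = ρ/(μ−λ) = 0.6906/(32.7869−22.6415) = 0.06807 hr
In minutes: 0.06807·60 = 4.084 min

Final: 4.084 min


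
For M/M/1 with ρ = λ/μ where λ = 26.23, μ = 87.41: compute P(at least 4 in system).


ρ = 26.23/87.41 = 0.3001
P(N ≥ n) = ρ^n = 0.3001^4 = 0.008109

Final: 0.008109


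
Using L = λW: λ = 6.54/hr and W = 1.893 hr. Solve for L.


L = λW = 6.54·1.893 = 12.3802

Final: 12.3802


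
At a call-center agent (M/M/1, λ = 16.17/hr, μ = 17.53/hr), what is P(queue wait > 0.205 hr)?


ρ = 16.17/17.53 = 0.9224
P(Wq > t) = ρ·e^{−(μ−λ)t} = 0.9224·e^{−0.2788}
= 0.9224·0.756691 = 0.697986

Final: 0.697986


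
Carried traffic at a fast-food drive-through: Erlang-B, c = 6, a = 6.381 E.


B(6,6.381) = 0.291136 (Erlang-B)
Carried load = a(1 − B) = 6.381·(1 − 0.291136) = 6.381·0.708864 = 4.5233 E

Final: 4.5233 Erlangs


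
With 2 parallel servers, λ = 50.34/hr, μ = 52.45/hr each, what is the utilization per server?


ρ = λ/(cμ) = 50.34/(2·52.45) = 50.34/104.90 = 0.4799

Final: 0.4799


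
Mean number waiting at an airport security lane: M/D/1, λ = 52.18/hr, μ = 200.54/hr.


ρ = 52.18/200.54 = 0.2602
M/D/1: Lq = ρ²/(2(1−ρ)) = 0.06770/(2·0.7398) = 0.04576

Final: 0.04576


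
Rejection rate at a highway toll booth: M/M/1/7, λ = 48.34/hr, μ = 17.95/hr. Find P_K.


ρ = λ/μ = 48.34/17.95 = 2.6930
P_K = (1−ρ)ρ^K/(1−ρ^(K+1)) = (-1.6930·1027.295420)/(1 − 2766.543767)
= -1739.248347/-2765.543767 = 0.628899

Final: 0.628899


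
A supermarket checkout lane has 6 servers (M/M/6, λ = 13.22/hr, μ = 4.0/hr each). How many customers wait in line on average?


a = λ/μ = 3.3050; ρ = a/6 = 0.5508
P₀ = 0.035625
Lq = P₀·a^c·ρ / (c!·(1−ρ)²) = 0.035625·1303.25315·0.5508/(720·0.20175)
= 0.17606

Final: 0.17606


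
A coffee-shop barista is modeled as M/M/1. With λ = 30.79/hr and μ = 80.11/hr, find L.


ρ = λ/μ = 30.79/80.11 = 0.3843
L = ρ/(1−ρ) = 0.3843/(1 − 0.3843) = 0.3843/0.6157 = 0.6243

Final: 0.6243


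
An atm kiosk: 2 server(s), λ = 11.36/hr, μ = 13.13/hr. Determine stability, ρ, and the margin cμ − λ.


Total capacity cμ = 2·13.13 = 26.26/hr
ρ = λ/(cμ) = 11.36/26.26 = 0.4326
Stable ⇔ ρ < 1: YES
Spare capacity = cμ − λ = 26.26 − 11.36 = 14.90/hr

Final: ρ = 0.4326; stable; margin = 14.90/hr


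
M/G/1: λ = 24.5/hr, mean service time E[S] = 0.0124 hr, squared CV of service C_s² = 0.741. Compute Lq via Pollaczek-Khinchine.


ρ = λ·E[S] = 24.5·0.0124 = 0.3038
Lq = ρ²(1+C_s²)/(2(1−ρ)) = 0.09229·(1+0.741)/(2·0.6962)
= 0.09229·1.7410/1.3924 = 0.11540

Final: 0.11540


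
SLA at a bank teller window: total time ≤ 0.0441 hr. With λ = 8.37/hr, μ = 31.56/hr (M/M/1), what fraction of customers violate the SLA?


W ~ Exponential(μ−λ) for M/M/1.
μ − λ = 31.56 − 8.37 = 23.1900
P(W > t) = e^{−(μ−λ)t} = e^{−1.0227} = 0.359630

Final: 0.359630


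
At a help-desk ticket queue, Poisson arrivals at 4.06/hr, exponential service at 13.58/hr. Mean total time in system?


W = 1/(μ−λ) = 1/(13.58 − 4.06) = 1/9.52 = 0.1050 hr

Final: 0.1050 hr


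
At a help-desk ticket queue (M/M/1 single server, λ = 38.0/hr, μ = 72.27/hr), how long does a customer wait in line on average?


ρ = 38.0/72.27 = 0.5258
Wq = ρ/(μ−λ) = 0.5258/(72.27 − 38.0) = 0.5258/34.27 = 0.01534 hr

Final: 0.01534 hr


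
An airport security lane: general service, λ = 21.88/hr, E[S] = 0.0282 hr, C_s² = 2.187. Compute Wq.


ρ = λ·E[S] = 21.88·0.0282 = 0.6170
E[S²] = E[S]²(1+C_s²) = 0.0282²·(1+2.187) = 0.002534
Wq = λ·E[S²]/(2(1−ρ)) = 21.88·0.002534/(2·0.3830) = 0.07240 hr

Final: 0.07240 hr


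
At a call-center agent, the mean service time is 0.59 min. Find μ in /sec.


μ = 1/(service time) in consistent units.
1 second = 0.0166667 min, so μ = 0.0166667/0.59 = 0.02825 per second

Final: 0.02825 /sec


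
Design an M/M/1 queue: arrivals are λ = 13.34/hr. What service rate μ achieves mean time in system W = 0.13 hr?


W = 1/(μ−λ) ⇒ μ − λ = 1/W = 1/0.13 = 7.6923
μ = λ + 1/W = 13.34 + 7.6923 = 21.0323 per hr

Final: 21.0323 /hr


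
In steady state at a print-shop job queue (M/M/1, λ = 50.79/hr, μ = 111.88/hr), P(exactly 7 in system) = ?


ρ = 50.79/111.88 = 0.4540
P_n = (1−ρ)·ρ^n = (1 − 0.4540)·0.4540^7 = 0.5460·0.003974 = 0.002170

Final: 0.002170


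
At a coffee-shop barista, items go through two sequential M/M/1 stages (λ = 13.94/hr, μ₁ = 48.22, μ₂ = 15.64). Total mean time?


Each node sees arrival rate λ = 13.94/hr (tandem ⇒ throughput preserved).
W₁ = 1/(μ₁−λ) = 1/(48.22−13.94) = 0.02917 hr
W₂ = 1/(μ₂−λ) = 1/(15.64−13.94) = 0.58824 hr
W_total = W₁ + W₂ = 0.02917 + 0.58824 = 0.61741 hr

Final: 0.61741 hr


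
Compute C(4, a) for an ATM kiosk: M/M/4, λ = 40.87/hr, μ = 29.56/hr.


a = λ/μ = 1.3826; ρ = a/4 = 0.3457
P₀ = 0.249276 (from M/M/c formula)
C(c,a) = [a^c/(c!(1−ρ))]·P₀ = [3.65427/(24·0.6543)]·0.249276
= 0.23269·0.249276 = 0.058005

Final: 0.058005


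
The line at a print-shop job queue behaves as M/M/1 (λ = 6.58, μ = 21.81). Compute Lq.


ρ = 6.58/21.81 = 0.3017
Lq = ρ²/(1−ρ) = 0.09102/0.6983 = 0.1303

Final: 0.1303


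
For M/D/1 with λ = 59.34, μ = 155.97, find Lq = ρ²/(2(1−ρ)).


ρ = 59.34/155.97 = 0.3805
M/D/1: Lq = ρ²/(2(1−ρ)) = 0.1447/(2·0.6195) = 0.11682

Final: 0.11682


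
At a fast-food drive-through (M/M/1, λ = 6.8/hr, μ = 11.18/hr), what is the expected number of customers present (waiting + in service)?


ρ = λ/μ = 6.8/11.18 = 0.6082
L = ρ/(1−ρ) = 0.6082/(1 − 0.6082) = 0.6082/0.3918 = 1.5525

Final: 1.5525


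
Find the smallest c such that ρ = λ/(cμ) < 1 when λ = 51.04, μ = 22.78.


Stability requires cμ > λ ⇔ c > λ/μ.
λ/μ = 51.04/22.78 = 2.2406
Minimum integer c = ⌊2.2406⌋ + 1 = 3
Check: 3·22.78 = 68.34 > 51.04, while 2·22.78 = 45.56 ≤ 51.04

Final: 3 servers


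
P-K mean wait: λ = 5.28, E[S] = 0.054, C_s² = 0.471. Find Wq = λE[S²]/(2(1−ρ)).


ρ = λ·E[S] = 5.28·0.054 = 0.2851
E[S²] = E[S]²(1+C_s²) = 0.054²·(1+0.471) = 0.004289
Wq = λ·E[S²]/(2(1−ρ)) = 5.28·0.004289/(2·0.7149) = 0.01584 hr

Final: 0.01584 hr


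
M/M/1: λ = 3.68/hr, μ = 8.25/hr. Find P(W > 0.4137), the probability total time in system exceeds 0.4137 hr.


W ~ Exponential(μ−λ) for M/M/1.
μ − λ = 8.25 − 3.68 = 4.5700
P(W > t) = e^{−(μ−λ)t} = e^{−1.8906} = 0.150980

Final: 0.150980


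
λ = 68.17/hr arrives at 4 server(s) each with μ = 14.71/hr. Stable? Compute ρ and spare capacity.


Total capacity cμ = 4·14.71 = 58.84/hr
ρ = λ/(cμ) = 68.17/58.84 = 1.1586
Stable ⇔ ρ < 1: NO
Spare capacity = cμ − λ = 58.84 − 68.17 = -9.33/hr

Final: ρ = 1.1586; unstable; margin = -9.33/hr


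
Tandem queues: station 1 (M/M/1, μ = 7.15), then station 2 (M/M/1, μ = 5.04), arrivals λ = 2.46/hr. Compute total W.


Each node sees arrival rate λ = 2.46/hr (tandem ⇒ throughput preserved).
W₁ = 1/(μ₁−λ) = 1/(7.15−2.46) = 0.21322 hr
W₂ = 1/(μ₂−λ) = 1/(5.04−2.46) = 0.38760 hr
W_total = W₁ + W₂ = 0.21322 + 0.38760 = 0.60082 hr

Final: 0.60082 hr


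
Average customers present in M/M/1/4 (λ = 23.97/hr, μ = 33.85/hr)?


ρ = 23.97/33.85 = 0.7081
L = ρ[1 − (K+1)ρ^K + Kρ^(K+1)] / [(1−ρ)(1−ρ^(K+1))]
Numerator: 0.7081·(1 − 5·0.251442 + 4·0.178052) = 0.322196
Denominator: (0.2919)·(0.821948) = 0.239907
L = 0.322196/0.239907 = 1.3430

Final: 1.3430


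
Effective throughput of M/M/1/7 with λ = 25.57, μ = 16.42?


ρ = 1.5572; P_K = (1−ρ)ρ^7/(1−ρ^8) = 0.368497
λ_eff = λ(1 − P_K) = 25.57·(1 − 0.368497) = 25.57·0.631503 = 16.1475 /hr

Final: 16.1475 /hr


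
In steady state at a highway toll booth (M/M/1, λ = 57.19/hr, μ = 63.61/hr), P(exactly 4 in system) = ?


ρ = 57.19/63.61 = 0.8991
P_n = (1−ρ)·ρ^n = (1 − 0.8991)·0.8991^4 = 0.1009·0.653400 = 0.065946

Final: 0.065946


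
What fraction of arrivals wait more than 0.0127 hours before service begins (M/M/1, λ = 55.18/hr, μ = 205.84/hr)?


ρ = 55.18/205.84 = 0.2681
P(Wq > t) = ρ·e^{−(μ−λ)t} = 0.2681·e^{−1.9134}
= 0.2681·0.147580 = 0.039562

Final: 0.039562


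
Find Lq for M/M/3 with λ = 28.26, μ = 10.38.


a = λ/μ = 2.7225; ρ = a/3 = 0.9075
P₀ = 0.022834
Lq = P₀·a^c·ρ / (c!·(1−ρ)²) = 0.022834·20.18015·0.9075/(6·0.008554)
= 8.14807

Final: 8.14807


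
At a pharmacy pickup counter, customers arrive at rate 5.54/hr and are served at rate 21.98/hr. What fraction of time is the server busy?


ρ = λ/μ = 5.54/21.98 = 0.2520

Final: 0.2520


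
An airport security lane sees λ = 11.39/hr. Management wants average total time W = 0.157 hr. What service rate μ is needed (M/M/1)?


W = 1/(μ−λ) ⇒ μ − λ = 1/W = 1/0.157 = 6.3694
μ = λ + 1/W = 11.39 + 6.3694 = 17.7594 per hr

Final: 17.7594 /hr


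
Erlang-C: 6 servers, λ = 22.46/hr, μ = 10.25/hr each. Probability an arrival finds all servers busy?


a = λ/μ = 2.1912; ρ = a/6 = 0.3652
P₀ = 0.111493 (from M/M/c formula)
C(c,a) = [a^c/(c!(1−ρ))]·P₀ = [110.69177/(720·0.6348)]·0.111493
= 0.24219·0.111493 = 0.027002

Final: 0.027002


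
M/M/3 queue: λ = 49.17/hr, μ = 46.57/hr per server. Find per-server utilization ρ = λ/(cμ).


ρ = λ/(cμ) = 49.17/(3·46.57) = 49.17/139.71 = 0.3519

Final: 0.3519


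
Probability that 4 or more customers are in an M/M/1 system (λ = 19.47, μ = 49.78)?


ρ = 19.47/49.78 = 0.3911
P(N ≥ n) = ρ^n = 0.3911^4 = 0.023402

Final: 0.023402


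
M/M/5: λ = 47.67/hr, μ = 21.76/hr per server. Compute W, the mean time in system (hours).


a = 2.1907; ρ = 0.4381; P₀ = 0.110489
Lq = P₀·a^c·ρ/(c!(1−ρ)²) = 0.06448
Wq = Lq/λ = 0.06448/47.67 = 0.001353 hr
W = Wq + 1/μ = 0.001353 + 0.04596 = 0.04731 hr

Final: 0.04731 hr


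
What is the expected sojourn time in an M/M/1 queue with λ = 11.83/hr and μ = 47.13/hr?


W = 1/(μ−λ) = 1/(47.13 − 11.83) = 1/35.30 = 0.02833 hr

Final: 0.02833 hr


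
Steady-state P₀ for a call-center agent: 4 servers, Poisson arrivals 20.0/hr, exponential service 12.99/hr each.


a = λ/μ = 20.0/12.99 = 1.5396; ρ = a/c = 0.3849
Σ_{k=0}^{3} a^k/k! (terms k=0..3) = 1.00000 + 1.53965 + 1.18525 + 0.60829 = 4.33319
Tail: a^4/(4!(1−ρ)) = 5.61932/(24·0.6151) = 0.38066
P₀ = 1/(4.33319 + 0.38066) = 1/4.71385 = 0.212141

Final: 0.212141


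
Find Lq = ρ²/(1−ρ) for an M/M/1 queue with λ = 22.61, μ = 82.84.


ρ = 22.61/82.84 = 0.2729
Lq = ρ²/(1−ρ) = 0.07449/0.7271 = 0.1025

Final: 0.1025


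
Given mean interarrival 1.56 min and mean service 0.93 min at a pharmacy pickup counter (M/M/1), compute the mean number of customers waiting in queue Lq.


λ = 60/1.56 = 38.4615 /hr
μ = 60/0.93 = 64.5161 /hr
ρ = λ/μ = 38.4615/64.5161 = 0.5962
Lq = ρ²/(1−ρ) = 0.3554/0.4038 = 0.8800

Final: 0.8800


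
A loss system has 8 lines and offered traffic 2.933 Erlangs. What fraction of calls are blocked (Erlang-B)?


B(c,a) = (a^c/c!) / Σ_{k=0}^{c} a^k/k!
a^8/8! = 0.135824
Σ terms (k=0..8): 1.00000 + 2.93300 + 4.30124 + 4.20518 + 3.08345 + 1.80875 + 0.88418 + 0.37047 + 0.13582 = 18.722104
B = 0.135824/18.722104 = 0.007255

Final: 0.007255


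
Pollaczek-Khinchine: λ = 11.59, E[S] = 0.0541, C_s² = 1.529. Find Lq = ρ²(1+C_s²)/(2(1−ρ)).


ρ = λ·E[S] = 11.59·0.0541 = 0.6270
Lq = ρ²(1+C_s²)/(2(1−ρ)) = 0.3932·(1+1.529)/(2·0.3730)
= 0.3932·2.5290/0.7460 = 1.33289

Final: 1.33289


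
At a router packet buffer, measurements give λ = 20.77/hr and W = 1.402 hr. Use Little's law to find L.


L = λW = 20.77·1.402 = 29.1195

Final: 29.1195


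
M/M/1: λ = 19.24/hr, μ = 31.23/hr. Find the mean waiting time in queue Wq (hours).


ρ = 19.24/31.23 = 0.6161
Wq = ρ/(μ−λ) = 0.6161/(31.23 − 19.24) = 0.6161/11.99 = 0.05138 hr

Final: 0.05138 hr


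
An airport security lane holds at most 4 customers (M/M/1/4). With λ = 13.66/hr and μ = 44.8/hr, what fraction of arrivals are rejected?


ρ = λ/μ = 13.66/44.8 = 0.3049
P_K = (1−ρ)ρ^K/(1−ρ^(K+1)) = (0.6951·0.008644)/(1 − 0.002636)
= 0.006008/0.997364 = 0.006024

Final: 0.006024


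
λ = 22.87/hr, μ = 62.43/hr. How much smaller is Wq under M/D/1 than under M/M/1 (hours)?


ρ = 22.87/62.43 = 0.3663
Wq(M/M/1) = ρ/(μ−λ) = 0.3663/39.56 = 0.009260 hr
Wq(M/D/1) = ρ/(2(μ−λ)) = 0.004630 hr
Savings = 0.009260 − 0.004630 = 0.004630 hr

Final: 0.004630 hr


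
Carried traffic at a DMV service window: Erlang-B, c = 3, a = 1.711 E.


B(3,1.711) = 0.166647 (Erlang-B)
Carried load = a(1 − B) = 1.711·(1 − 0.166647) = 1.711·0.833353 = 1.4259 E

Final: 1.4259 Erlangs


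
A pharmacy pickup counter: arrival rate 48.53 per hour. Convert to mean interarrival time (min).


Mean interarrival time = 1/λ = 1/48.53 hour = 0.02061 hour
In minutes: 0.02061 × 60 = 1.2363 min

Final: 1.2363 min


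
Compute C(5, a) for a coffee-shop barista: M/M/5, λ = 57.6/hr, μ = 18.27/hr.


a = λ/μ = 3.1527; ρ = a/5 = 0.6305
P₀ = 0.039235 (from M/M/c formula)
C(c,a) = [a^c/(c!(1−ρ))]·P₀ = [311.47248/(120·0.3695)]·0.039235
= 7.02543·0.039235 = 0.275646

Final: 0.275646


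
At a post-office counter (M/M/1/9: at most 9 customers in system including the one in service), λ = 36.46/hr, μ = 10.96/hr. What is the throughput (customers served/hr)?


ρ = 3.3266; P_K = (1−ρ)ρ^9/(1−ρ^10) = 0.699401
λ_eff = λ(1 − P_K) = 36.46·(1 − 0.699401) = 36.46·0.300599 = 10.9598 /hr

Final: 10.9598 /hr


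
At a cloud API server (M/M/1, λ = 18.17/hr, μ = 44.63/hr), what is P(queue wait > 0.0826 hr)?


ρ = 18.17/44.63 = 0.4071
P(Wq > t) = ρ·e^{−(μ−λ)t} = 0.4071·e^{−2.1856}
= 0.4071·0.112411 = 0.045765

Final: 0.045765


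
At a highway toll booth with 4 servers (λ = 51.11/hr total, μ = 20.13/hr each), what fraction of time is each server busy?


ρ = λ/(cμ) = 51.11/(4·20.13) = 51.11/80.52 = 0.6347

Final: 0.6347


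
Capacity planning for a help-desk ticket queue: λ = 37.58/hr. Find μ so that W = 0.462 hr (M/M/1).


W = 1/(μ−λ) ⇒ μ − λ = 1/W = 1/0.462 = 2.1645
μ = λ + 1/W = 37.58 + 2.1645 = 39.7445 per hr

Final: 39.7445 /hr


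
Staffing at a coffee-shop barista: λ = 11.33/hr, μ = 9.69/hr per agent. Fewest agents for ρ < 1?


Stability requires cμ > λ ⇔ c > λ/μ.
λ/μ = 11.33/9.69 = 1.1692
Minimum integer c = ⌊1.1692⌋ + 1 = 2
Check: 2·9.69 = 19.38 > 11.33, while 1·9.69 = 9.69 ≤ 11.33

Final: 2 servers


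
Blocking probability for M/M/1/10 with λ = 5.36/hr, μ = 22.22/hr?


ρ = λ/μ = 5.36/22.22 = 0.2412
P_K = (1−ρ)ρ^K/(1−ρ^(K+1)) = (0.7588·0.0000006671)/(1 − 0.0000001609)
= 0.0000005062/1.000000 = 0.0000005062

Final: 0.0000005062


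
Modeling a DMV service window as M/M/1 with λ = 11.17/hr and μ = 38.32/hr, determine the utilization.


ρ = λ/μ = 11.17/38.32 = 0.2915

Final: 0.2915


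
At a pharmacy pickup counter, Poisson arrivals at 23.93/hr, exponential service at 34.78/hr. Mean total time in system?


W = 1/(μ−λ) = 1/(34.78 − 23.93) = 1/10.85 = 0.09217 hr

Final: 0.09217 hr


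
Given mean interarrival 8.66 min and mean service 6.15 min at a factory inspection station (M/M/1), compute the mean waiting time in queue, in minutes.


λ = 60/8.66 = 6.9284 /hr
μ = 60/6.15 = 9.7561 /hr
ρ = λ/μ = 6.9284/9.7561 = 0.7102
Wq = ρ/(μ−λ) = 0.7102/(9.7561−6.9284) = 0.25115 hr
In minutes: 0.25115·60 = 15.069 min

Final: 15.069 min


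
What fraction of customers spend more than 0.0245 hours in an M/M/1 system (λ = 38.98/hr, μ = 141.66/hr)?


W ~ Exponential(μ−λ) for M/M/1.
μ − λ = 141.66 − 38.98 = 102.6800
P(W > t) = e^{−(μ−λ)t} = e^{−2.5157} = 0.080810

Final: 0.080810


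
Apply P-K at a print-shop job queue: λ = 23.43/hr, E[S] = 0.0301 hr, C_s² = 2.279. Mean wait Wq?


ρ = λ·E[S] = 23.43·0.0301 = 0.7052
E[S²] = E[S]²(1+C_s²) = 0.0301²·(1+2.279) = 0.002971
Wq = λ·E[S²]/(2(1−ρ)) = 23.43·0.002971/(2·0.2948) = 0.11807 hr

Final: 0.11807 hr


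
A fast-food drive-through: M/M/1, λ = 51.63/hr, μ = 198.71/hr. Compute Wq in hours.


ρ = 51.63/198.71 = 0.2598
Wq = ρ/(μ−λ) = 0.2598/(198.71 − 51.63) = 0.2598/147.08 = 0.001767 hr

Final: 0.001767 hr


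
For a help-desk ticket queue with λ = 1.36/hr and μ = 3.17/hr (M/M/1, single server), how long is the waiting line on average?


ρ = 1.36/3.17 = 0.4290
Lq = ρ²/(1−ρ) = 0.1841/0.5710 = 0.3224

Final: 0.3224


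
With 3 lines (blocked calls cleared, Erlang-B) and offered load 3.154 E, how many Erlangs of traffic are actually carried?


B(3,3.154) = 0.364224 (Erlang-B)
Carried load = a(1 − B) = 3.154·(1 − 0.364224) = 3.154·0.635776 = 2.0052 E

Final: 2.0052 Erlangs


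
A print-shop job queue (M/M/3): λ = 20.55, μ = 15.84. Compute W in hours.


a = 1.2973; ρ = 0.4324; P₀ = 0.264541
Lq = P₀·a^c·ρ/(c!(1−ρ)²) = 0.12925
Wq = Lq/λ = 0.12925/20.55 = 0.006290 hr
W = Wq + 1/μ = 0.006290 + 0.06313 = 0.06942 hr

Final: 0.06942 hr


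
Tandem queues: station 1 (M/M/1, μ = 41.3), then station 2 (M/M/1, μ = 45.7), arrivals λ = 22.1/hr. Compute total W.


Each node sees arrival rate λ = 22.1/hr (tandem ⇒ throughput preserved).
W₁ = 1/(μ₁−λ) = 1/(41.3−22.1) = 0.05208 hr
W₂ = 1/(μ₂−λ) = 1/(45.7−22.1) = 0.04237 hr
W_total = W₁ + W₂ = 0.05208 + 0.04237 = 0.09446 hr

Final: 0.09446 hr


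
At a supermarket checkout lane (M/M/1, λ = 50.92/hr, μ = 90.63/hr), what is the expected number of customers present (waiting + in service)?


ρ = λ/μ = 50.92/90.63 = 0.5618
L = ρ/(1−ρ) = 0.5618/(1 − 0.5618) = 0.5618/0.4382 = 1.2823

Final: 1.2823


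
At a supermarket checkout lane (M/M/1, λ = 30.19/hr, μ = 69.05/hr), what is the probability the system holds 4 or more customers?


ρ = 30.19/69.05 = 0.4372
P(N ≥ n) = ρ^n = 0.4372^4 = 0.036542

Final: 0.036542


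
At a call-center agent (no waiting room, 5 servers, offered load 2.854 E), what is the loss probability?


B(c,a) = (a^c/c!) / Σ_{k=0}^{c} a^k/k!
a^5/5! = 1.577933
Σ terms (k=0..5): 1.00000 + 2.85400 + 4.07266 + 3.87446 + 2.76442 + 1.57793 = 16.143470
B = 1.577933/16.143470 = 0.097744

Final: 0.097744


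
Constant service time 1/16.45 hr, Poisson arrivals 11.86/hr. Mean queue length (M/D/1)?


ρ = 11.86/16.45 = 0.7210
M/D/1: Lq = ρ²/(2(1−ρ)) = 0.5198/(2·0.2790) = 0.93145

Final: 0.93145


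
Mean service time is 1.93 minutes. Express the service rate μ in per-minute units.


μ = 1/(service time) in consistent units.
1 minute = 1 min, so μ = 1/1.93 = 0.5181 per minute

Final: 0.5181 /min


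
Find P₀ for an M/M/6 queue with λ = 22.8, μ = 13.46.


a = λ/μ = 22.8/13.46 = 1.6939; ρ = a/c = 0.2823
Σ_{k=0}^{5} a^k/k! (terms k=0..5) = 1.00000 + 1.69391 + 1.43466 + 0.81006 + 0.34304 + 0.11622 = 5.39789
Tail: a^6/(6!(1−ρ)) = 23.62320/(720·0.7177) = 0.04572
P₀ = 1/(5.39789 + 0.04572) = 1/5.44361 = 0.183702

Final: 0.183702


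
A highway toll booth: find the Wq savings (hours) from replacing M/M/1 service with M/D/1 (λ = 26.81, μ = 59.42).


ρ = 26.81/59.42 = 0.4512
Wq(M/M/1) = ρ/(μ−λ) = 0.4512/32.61 = 0.01384 hr
Wq(M/D/1) = ρ/(2(μ−λ)) = 0.006918 hr
Savings = 0.01384 − 0.006918 = 0.006918 hr

Final: 0.006918 hr


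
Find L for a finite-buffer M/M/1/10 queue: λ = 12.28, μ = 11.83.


ρ = 12.28/11.83 = 1.0380
L = ρ[1 − (K+1)ρ^K + Kρ^(K+1)] / [(1−ρ)(1−ρ^(K+1))]
Numerator: 1.0380·(1 − 11·1.452567 + 10·1.507821) = 0.103776
Denominator: (-0.03804)·(-0.507821) = 0.019317
L = 0.103776/0.019317 = 5.3723

Final: 5.3723


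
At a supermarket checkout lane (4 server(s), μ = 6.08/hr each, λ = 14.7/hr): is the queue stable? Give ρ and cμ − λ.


Total capacity cμ = 4·6.08 = 24.32/hr
ρ = λ/(cμ) = 14.7/24.32 = 0.6044
Stable ⇔ ρ < 1: YES
Spare capacity = cμ − λ = 24.32 − 14.7 = 9.62/hr

Final: ρ = 0.6044; stable; margin = 9.62/hr


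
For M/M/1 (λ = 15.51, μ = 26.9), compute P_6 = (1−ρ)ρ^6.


ρ = 15.51/26.9 = 0.5766
P_n = (1−ρ)·ρ^n = (1 − 0.5766)·0.5766^6 = 0.4234·0.036742 = 0.015557

Final: 0.015557


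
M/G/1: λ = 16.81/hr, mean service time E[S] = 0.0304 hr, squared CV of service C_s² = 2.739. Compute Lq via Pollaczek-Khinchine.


ρ = λ·E[S] = 16.81·0.0304 = 0.5110
Lq = ρ²(1+C_s²)/(2(1−ρ)) = 0.2611·(1+2.739)/(2·0.4890)
= 0.2611·3.7390/0.9780 = 0.99844

Final: 0.99844


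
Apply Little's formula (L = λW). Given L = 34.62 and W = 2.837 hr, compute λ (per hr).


λ = L/W = 34.62/2.837 = 12.2030 /hr

Final: 12.2030 /hr


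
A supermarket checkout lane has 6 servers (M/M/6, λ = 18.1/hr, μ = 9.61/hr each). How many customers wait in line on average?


a = λ/μ = 1.8835; ρ = a/6 = 0.3139
P₀ = 0.151908
Lq = P₀·a^c·ρ / (c!·(1−ρ)²) = 0.151908·44.64071·0.3139/(720·0.47072)
= 0.006281

Final: 0.006281


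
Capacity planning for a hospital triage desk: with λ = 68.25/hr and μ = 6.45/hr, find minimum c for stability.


Stability requires cμ > λ ⇔ c > λ/μ.
λ/μ = 68.25/6.45 = 10.5814
Minimum integer c = ⌊10.5814⌋ + 1 = 11
Check: 11·6.45 = 70.95 > 68.25, while 10·6.45 = 64.50 ≤ 68.25

Final: 11 servers


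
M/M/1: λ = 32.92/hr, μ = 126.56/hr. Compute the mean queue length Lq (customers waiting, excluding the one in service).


ρ = 32.92/126.56 = 0.2601
Lq = ρ²/(1−ρ) = 0.06766/0.7399 = 0.09145

Final: 0.09145


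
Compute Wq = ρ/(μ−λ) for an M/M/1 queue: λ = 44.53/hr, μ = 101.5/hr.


ρ = 44.53/101.5 = 0.4387
Wq = ρ/(μ−λ) = 0.4387/(101.5 − 44.53) = 0.4387/56.97 = 0.007701 hr

Final: 0.007701 hr


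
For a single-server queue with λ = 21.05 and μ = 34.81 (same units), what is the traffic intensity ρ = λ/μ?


ρ = λ/μ = 21.05/34.81 = 0.6047

Final: 0.6047


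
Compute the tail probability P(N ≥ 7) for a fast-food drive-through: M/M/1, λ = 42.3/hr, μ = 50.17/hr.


ρ = 42.3/50.17 = 0.8431
P(N ≥ n) = ρ^n = 0.8431^7 = 0.302882

Final: 0.302882


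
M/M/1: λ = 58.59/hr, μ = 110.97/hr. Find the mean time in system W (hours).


W = 1/(μ−λ) = 1/(110.97 − 58.59) = 1/52.38 = 0.01909 hr

Final: 0.01909 hr


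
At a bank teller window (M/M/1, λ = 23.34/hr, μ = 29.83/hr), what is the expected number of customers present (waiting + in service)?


ρ = λ/μ = 23.34/29.83 = 0.7824
L = ρ/(1−ρ) = 0.7824/(1 − 0.7824) = 0.7824/0.2176 = 3.5963

Final: 3.5963


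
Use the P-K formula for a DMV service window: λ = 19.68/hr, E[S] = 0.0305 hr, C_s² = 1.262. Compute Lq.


ρ = λ·E[S] = 19.68·0.0305 = 0.6002
Lq = ρ²(1+C_s²)/(2(1−ρ)) = 0.3603·(1+1.262)/(2·0.3998)
= 0.3603·2.2620/0.7995 = 1.01933

Final: 1.01933


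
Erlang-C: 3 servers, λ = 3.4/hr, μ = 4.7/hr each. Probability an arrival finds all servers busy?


a = λ/μ = 0.7234; ρ = a/3 = 0.2411
P₀ = 0.483511 (from M/M/c formula)
C(c,a) = [a^c/(c!(1−ρ))]·P₀ = [0.37857/(6·0.7589)]·0.483511
= 0.08314·0.483511 = 0.040201

Final: 0.040201


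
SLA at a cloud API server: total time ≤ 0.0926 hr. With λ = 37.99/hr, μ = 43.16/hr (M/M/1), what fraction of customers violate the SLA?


W ~ Exponential(μ−λ) for M/M/1.
μ − λ = 43.16 − 37.99 = 5.1700
P(W > t) = e^{−(μ−λ)t} = e^{−0.4787} = 0.619562

Final: 0.619562


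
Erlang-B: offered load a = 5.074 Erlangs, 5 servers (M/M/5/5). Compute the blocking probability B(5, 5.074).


B(c,a) = (a^c/c!) / Σ_{k=0}^{c} a^k/k!
a^5/5! = 28.026642
Σ terms (k=0..5): 1.00000 + 5.07400 + 12.87274 + 21.77209 + 27.61790 + 28.02664 = 96.363368
B = 28.026642/96.363368 = 0.290843

Final: 0.290843


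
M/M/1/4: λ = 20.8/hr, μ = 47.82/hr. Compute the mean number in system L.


ρ = 20.8/47.82 = 0.4350
L = ρ[1 − (K+1)ρ^K + Kρ^(K+1)] / [(1−ρ)(1−ρ^(K+1))]
Numerator: 0.4350·(1 − 5·0.035794 + 4·0.015569) = 0.384206
Denominator: (0.5650)·(0.984431) = 0.556238
L = 0.384206/0.556238 = 0.6907

Final: 0.6907


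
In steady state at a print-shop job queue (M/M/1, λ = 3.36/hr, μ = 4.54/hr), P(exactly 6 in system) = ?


ρ = 3.36/4.54 = 0.7401
P_n = (1−ρ)·ρ^n = (1 − 0.7401)·0.7401^6 = 0.2599·0.164324 = 0.042710

Final: 0.042710


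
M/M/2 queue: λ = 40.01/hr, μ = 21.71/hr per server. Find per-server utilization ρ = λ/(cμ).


ρ = λ/(cμ) = 40.01/(2·21.71) = 40.01/43.42 = 0.9215

Final: 0.9215


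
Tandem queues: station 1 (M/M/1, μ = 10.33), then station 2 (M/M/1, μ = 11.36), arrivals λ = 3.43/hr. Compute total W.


Each node sees arrival rate λ = 3.43/hr (tandem ⇒ throughput preserved).
W₁ = 1/(μ₁−λ) = 1/(10.33−3.43) = 0.14493 hr
W₂ = 1/(μ₂−λ) = 1/(11.36−3.43) = 0.12610 hr
W_total = W₁ + W₂ = 0.14493 + 0.12610 = 0.27103 hr

Final: 0.27103 hr


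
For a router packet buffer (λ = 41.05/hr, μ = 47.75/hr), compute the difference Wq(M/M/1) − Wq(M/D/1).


ρ = 41.05/47.75 = 0.8597
Wq(M/M/1) = ρ/(μ−λ) = 0.8597/6.70 = 0.12831 hr
Wq(M/D/1) = ρ/(2(μ−λ)) = 0.06416 hr
Savings = 0.12831 − 0.06416 = 0.06416 hr

Final: 0.06416 hr


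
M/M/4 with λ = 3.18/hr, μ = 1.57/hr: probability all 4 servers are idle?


a = λ/μ = 3.18/1.57 = 2.0255; ρ = a/c = 0.5064
Σ_{k=0}^{3} a^k/k! (terms k=0..3) = 1.00000 + 2.02548 + 2.05128 + 1.38494 = 6.46170
Tail: a^4/(4!(1−ρ)) = 16.83100/(24·0.4936) = 1.42068
P₀ = 1/(6.46170 + 1.42068) = 1/7.88238 = 0.126865

Final: 0.126865


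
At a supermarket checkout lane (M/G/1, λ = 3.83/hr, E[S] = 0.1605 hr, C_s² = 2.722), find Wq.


ρ = λ·E[S] = 3.83·0.1605 = 0.6147
E[S²] = E[S]²(1+C_s²) = 0.1605²·(1+2.722) = 0.095880
Wq = λ·E[S²]/(2(1−ρ)) = 3.83·0.095880/(2·0.3853) = 0.47656 hr

Final: 0.47656 hr


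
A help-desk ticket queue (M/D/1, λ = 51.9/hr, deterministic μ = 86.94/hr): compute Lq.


ρ = 51.9/86.94 = 0.5970
M/D/1: Lq = ρ²/(2(1−ρ)) = 0.3564/(2·0.4030) = 0.44210

Final: 0.44210


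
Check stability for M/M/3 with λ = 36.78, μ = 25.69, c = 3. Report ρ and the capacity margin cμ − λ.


Total capacity cμ = 3·25.69 = 77.07/hr
ρ = λ/(cμ) = 36.78/77.07 = 0.4772
Stable ⇔ ρ < 1: YES
Spare capacity = cμ − λ = 77.07 − 36.78 = 40.29/hr

Final: ρ = 0.4772; stable; margin = 40.29/hr


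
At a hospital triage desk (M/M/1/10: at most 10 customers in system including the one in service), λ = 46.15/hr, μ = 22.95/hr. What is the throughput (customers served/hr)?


ρ = 2.0109; P_K = (1−ρ)ρ^10/(1−ρ^11) = 0.502940
λ_eff = λ(1 − P_K) = 46.15·(1 − 0.502940) = 46.15·0.497060 = 22.9393 /hr

Final: 22.9393 /hr


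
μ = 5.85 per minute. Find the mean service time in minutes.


Mean service time = 1/μ = 1/5.85 minute = 0.17094 minute
In minutes: 0.17094 × 1 = 0.1709 min

Final: 0.1709 min


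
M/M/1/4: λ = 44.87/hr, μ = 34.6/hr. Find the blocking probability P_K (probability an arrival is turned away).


ρ = λ/μ = 44.87/34.6 = 1.2968
P_K = (1−ρ)ρ^K/(1−ρ^(K+1)) = (-0.2968·2.828264)/(1 − 3.667751)
= -0.839487/-2.667751 = 0.314680

Final: 0.314680


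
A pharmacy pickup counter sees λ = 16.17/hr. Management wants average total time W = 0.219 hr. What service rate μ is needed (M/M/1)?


W = 1/(μ−λ) ⇒ μ − λ = 1/W = 1/0.219 = 4.5662
μ = λ + 1/W = 16.17 + 4.5662 = 20.7362 per hr

Final: 20.7362 /hr


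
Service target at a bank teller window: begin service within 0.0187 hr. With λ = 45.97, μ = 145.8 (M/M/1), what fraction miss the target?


ρ = 45.97/145.8 = 0.3153
P(Wq > t) = ρ·e^{−(μ−λ)t} = 0.3153·e^{−1.8668}
= 0.3153·0.154614 = 0.048749

Final: 0.048749


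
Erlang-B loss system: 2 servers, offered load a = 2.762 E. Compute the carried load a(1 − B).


B(2,2.762) = 0.503453 (Erlang-B)
Carried load = a(1 − B) = 2.762·(1 − 0.503453) = 2.762·0.496547 = 1.3715 E

Final: 1.3715 Erlangs


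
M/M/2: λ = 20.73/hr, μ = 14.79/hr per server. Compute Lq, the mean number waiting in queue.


a = λ/μ = 1.4016; ρ = a/2 = 0.7008
P₀ = 0.175909
Lq = P₀·a^c·ρ / (c!·(1−ρ)²) = 0.175909·1.96455·0.7008/(2·0.08951)
= 1.35280

Final: 1.35280


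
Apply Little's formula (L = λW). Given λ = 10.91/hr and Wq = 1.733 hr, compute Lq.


Lq = λWq = 10.91·1.733 = 18.9070

Final: 18.9070


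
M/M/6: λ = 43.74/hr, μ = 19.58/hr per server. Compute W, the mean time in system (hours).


a = 2.2339; ρ = 0.3723; P₀ = 0.106799
Lq = P₀·a^c·ρ/(c!(1−ρ)²) = 0.01742
Wq = Lq/λ = 0.01742/43.74 = 0.0003983 hr
W = Wq + 1/μ = 0.0003983 + 0.05107 = 0.05147 hr

Final: 0.05147 hr


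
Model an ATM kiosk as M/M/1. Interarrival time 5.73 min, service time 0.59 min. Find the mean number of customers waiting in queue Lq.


λ = 60/5.73 = 10.4712 /hr
μ = 60/0.59 = 101.6949 /hr
ρ = λ/μ = 10.4712/101.6949 = 0.1030
Lq = ρ²/(1−ρ) = 0.01060/0.8970 = 0.01182

Final: 0.01182


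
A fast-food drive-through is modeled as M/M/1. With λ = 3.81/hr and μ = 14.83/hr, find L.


ρ = λ/μ = 3.81/14.83 = 0.2569
L = ρ/(1−ρ) = 0.2569/(1 − 0.2569) = 0.2569/0.7431 = 0.3457

Final: 0.3457


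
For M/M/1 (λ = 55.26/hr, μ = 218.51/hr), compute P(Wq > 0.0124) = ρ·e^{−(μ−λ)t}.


ρ = 55.26/218.51 = 0.2529
P(Wq > t) = ρ·e^{−(μ−λ)t} = 0.2529·e^{−2.0243}
= 0.2529·0.132086 = 0.033404

Final: 0.033404


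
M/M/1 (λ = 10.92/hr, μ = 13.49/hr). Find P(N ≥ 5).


ρ = 10.92/13.49 = 0.8095
P(N ≥ n) = ρ^n = 0.8095^5 = 0.347579

Final: 0.347579


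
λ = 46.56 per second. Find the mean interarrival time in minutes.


Mean interarrival time = 1/λ = 1/46.56 second = 0.02148 second
In minutes: 0.02148 × 0.0166667 = 0.0003580 min

Final: 0.0003580 min


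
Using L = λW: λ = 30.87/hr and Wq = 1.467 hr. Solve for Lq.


Lq = λWq = 30.87·1.467 = 45.2863

Final: 45.2863


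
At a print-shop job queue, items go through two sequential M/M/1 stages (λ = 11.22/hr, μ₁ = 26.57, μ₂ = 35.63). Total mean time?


Each node sees arrival rate λ = 11.22/hr (tandem ⇒ throughput preserved).
W₁ = 1/(μ₁−λ) = 1/(26.57−11.22) = 0.06515 hr
W₂ = 1/(μ₂−λ) = 1/(35.63−11.22) = 0.04097 hr
W_total = W₁ + W₂ = 0.06515 + 0.04097 = 0.10611 hr

Final: 0.10611 hr


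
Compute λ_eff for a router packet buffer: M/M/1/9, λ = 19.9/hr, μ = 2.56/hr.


ρ = 7.7734; P_K = (1−ρ)ρ^9/(1−ρ^10) = 0.871357
λ_eff = λ(1 − P_K) = 19.9·(1 − 0.871357) = 19.9·0.128643 = 2.5600 /hr

Final: 2.5600 /hr


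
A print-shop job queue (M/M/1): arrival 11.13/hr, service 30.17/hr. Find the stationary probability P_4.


ρ = 11.13/30.17 = 0.3689
P_n = (1−ρ)·ρ^n = (1 − 0.3689)·0.3689^4 = 0.6311·0.018522 = 0.011689

Final: 0.011689


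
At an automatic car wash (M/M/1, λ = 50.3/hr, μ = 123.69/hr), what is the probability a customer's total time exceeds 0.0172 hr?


W ~ Exponential(μ−λ) for M/M/1.
μ − λ = 123.69 − 50.3 = 73.3900
P(W > t) = e^{−(μ−λ)t} = e^{−1.2623} = 0.283000

Final: 0.283000


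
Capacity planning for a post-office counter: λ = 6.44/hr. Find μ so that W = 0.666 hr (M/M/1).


W = 1/(μ−λ) ⇒ μ − λ = 1/W = 1/0.666 = 1.5015
μ = λ + 1/W = 6.44 + 1.5015 = 7.9415 per hr

Final: 7.9415 /hr


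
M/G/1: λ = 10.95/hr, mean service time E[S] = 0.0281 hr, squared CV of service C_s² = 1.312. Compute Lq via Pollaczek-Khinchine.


ρ = λ·E[S] = 10.95·0.0281 = 0.3077
Lq = ρ²(1+C_s²)/(2(1−ρ)) = 0.09468·(1+1.312)/(2·0.6923)
= 0.09468·2.3120/1.3846 = 0.15809

Final: 0.15809


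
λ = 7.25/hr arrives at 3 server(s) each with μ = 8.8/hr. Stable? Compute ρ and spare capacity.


Total capacity cμ = 3·8.8 = 26.40/hr
ρ = λ/(cμ) = 7.25/26.40 = 0.2746
Stable ⇔ ρ < 1: YES
Spare capacity = cμ − λ = 26.40 − 7.25 = 19.15/hr

Final: ρ = 0.2746; stable; margin = 19.15/hr


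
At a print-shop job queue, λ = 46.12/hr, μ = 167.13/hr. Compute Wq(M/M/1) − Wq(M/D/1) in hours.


ρ = 46.12/167.13 = 0.2760
Wq(M/M/1) = ρ/(μ−λ) = 0.2760/121.01 = 0.002280 hr
Wq(M/D/1) = ρ/(2(μ−λ)) = 0.001140 hr
Savings = 0.002280 − 0.001140 = 0.001140 hr

Final: 0.001140 hr
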